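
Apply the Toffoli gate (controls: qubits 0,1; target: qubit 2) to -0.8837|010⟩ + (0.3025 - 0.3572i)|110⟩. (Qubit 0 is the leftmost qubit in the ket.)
-0.8837|010⟩ + (0.3025 - 0.3572i)|111⟩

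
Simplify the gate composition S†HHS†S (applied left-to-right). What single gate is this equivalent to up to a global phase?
S†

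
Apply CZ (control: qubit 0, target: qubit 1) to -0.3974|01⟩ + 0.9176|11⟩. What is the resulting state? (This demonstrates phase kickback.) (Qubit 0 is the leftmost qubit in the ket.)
-0.3974|01⟩ - 0.9176|11⟩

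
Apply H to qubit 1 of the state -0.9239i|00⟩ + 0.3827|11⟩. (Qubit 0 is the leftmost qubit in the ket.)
-0.6533i|00⟩ - 0.6533i|01⟩ + 0.2706|10⟩ - 0.2706|11⟩

H on qubit 1 mixes each pair of kets that differ only in qubit 1: amplitudes (a, b) of (|…0…⟩, |…1…⟩) become ((a + b)/√2, (a − b)/√2). Kets absent from the input have amplitude 0.
(|00⟩, |01⟩): (a, b) = (-0.9239i, 0) → (-0.6533i, -0.6533i)
(|10⟩, |11⟩): (a, b) = (0, 0.3827) → (0.2706, -0.2706)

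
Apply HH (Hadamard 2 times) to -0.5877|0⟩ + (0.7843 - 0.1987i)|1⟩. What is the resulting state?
-0.5877|0⟩ + (0.7843 - 0.1987i)|1⟩

H² = I, so an even number of Hadamards cancels: H^2 = I and the state is unchanged.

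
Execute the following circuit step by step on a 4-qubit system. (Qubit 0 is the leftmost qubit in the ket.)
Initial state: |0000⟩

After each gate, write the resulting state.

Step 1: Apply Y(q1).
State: i|0100⟩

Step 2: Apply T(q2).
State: i|0100⟩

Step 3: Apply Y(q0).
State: -|1100⟩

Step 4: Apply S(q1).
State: -i|1100⟩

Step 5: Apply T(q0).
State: (1/√2 - (1/√2)i)|1100⟩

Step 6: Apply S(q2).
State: (1/√2 - (1/√2)i)|1100⟩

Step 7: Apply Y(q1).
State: (-1/√2 - (1/√2)i)|1000⟩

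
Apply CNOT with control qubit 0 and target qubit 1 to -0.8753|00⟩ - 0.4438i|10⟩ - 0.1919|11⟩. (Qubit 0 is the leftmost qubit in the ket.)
-0.8753|00⟩ - 0.1919|10⟩ - 0.4438i|11⟩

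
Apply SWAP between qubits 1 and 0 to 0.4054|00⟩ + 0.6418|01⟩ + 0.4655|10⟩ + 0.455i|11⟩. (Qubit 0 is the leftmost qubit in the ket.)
0.4054|00⟩ + 0.4655|01⟩ + 0.6418|10⟩ + 0.455i|11⟩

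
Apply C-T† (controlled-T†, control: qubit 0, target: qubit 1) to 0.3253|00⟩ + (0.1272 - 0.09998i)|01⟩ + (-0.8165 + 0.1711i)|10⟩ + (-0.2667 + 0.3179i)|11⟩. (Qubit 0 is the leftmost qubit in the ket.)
0.3253|00⟩ + (0.1272 - 0.09998i)|01⟩ + (-0.8165 + 0.1711i)|10⟩ + (0.0362 + 0.4134i)|11⟩

C-T† leaves the control-|0⟩ kets |00⟩, |01⟩ unchanged and applies T† to qubit 1 on the control-|1⟩ pair (|10⟩, |11⟩).
T† = [[1, 0], [0, (1/√2 - (1/√2)i)]].
With a = amp(|10⟩) = (-0.8165 + 0.1711i) and b = amp(|11⟩) = (-0.2667 + 0.3179i):
new amp(|10⟩) = (1)·a = (-0.8165 + 0.1711i)
new amp(|11⟩) = (1/√2 - (1/√2)i)·b = (0.0362 + 0.4134i)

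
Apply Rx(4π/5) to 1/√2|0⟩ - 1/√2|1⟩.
(0.2185 + 0.6725i)|0⟩ + (-0.2185 - 0.6725i)|1⟩

Rx(4π/5) = [[cos(θ/2), −i·sin(θ/2)], [−i·sin(θ/2), cos(θ/2)]]; θ = 4π/5, cos(θ/2) ≈ 0.309017, sin(θ/2) ≈ 0.951057.
With a = amp(|0⟩) = 1/√2 and b = amp(|1⟩) = -1/√2:
new amp(|0⟩) = (0.309017)·a + (-0.951057i)·b = (0.2185 + 0.6725i)
new amp(|1⟩) = (-0.951057i)·a + (0.309017)·b = (-0.2185 - 0.6725i)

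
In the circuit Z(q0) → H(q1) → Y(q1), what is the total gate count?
3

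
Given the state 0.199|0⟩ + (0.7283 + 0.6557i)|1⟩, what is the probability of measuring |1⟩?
0.9604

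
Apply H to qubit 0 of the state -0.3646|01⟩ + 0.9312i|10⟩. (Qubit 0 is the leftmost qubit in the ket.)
0.6585i|00⟩ - 0.2578|01⟩ - 0.6585i|10⟩ - 0.2578|11⟩

H on qubit 0 mixes each pair of kets that differ only in qubit 0: amplitudes (a, b) of (|…0…⟩, |…1…⟩) become ((a + b)/√2, (a − b)/√2). Kets absent from the input have amplitude 0.
(|00⟩, |10⟩): (a, b) = (0, 0.9312i) → (0.6585i, -0.6585i)
(|01⟩, |11⟩): (a, b) = (-0.3646, 0) → (-0.2578, -0.2578)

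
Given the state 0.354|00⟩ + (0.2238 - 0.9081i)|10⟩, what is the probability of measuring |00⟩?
0.1253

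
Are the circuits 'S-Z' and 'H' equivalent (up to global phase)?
No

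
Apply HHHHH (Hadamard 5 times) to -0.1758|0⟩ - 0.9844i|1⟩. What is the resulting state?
(-0.1243 - 0.6961i)|0⟩ + (-0.1243 + 0.6961i)|1⟩

H² = I, so H^5 = H: a single Hadamard. With (a, b) = (-0.1758, -0.9844i), H gives ((a + b)/√2, (a − b)/√2) = ((-0.1243 - 0.6961i), (-0.1243 + 0.6961i)).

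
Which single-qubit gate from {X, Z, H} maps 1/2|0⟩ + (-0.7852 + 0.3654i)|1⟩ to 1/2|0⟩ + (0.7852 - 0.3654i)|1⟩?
Z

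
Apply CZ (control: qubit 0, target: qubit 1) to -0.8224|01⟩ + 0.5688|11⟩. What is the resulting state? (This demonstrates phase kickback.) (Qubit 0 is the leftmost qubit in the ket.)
-0.8224|01⟩ - 0.5688|11⟩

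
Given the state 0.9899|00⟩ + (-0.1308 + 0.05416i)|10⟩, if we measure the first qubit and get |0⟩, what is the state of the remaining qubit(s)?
|0⟩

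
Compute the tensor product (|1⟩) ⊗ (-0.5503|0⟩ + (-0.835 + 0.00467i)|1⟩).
-0.5503|10⟩ + (-0.835 + 0.00467i)|11⟩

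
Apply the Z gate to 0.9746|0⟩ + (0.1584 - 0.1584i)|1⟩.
0.9746|0⟩ + (-0.1584 + 0.1584i)|1⟩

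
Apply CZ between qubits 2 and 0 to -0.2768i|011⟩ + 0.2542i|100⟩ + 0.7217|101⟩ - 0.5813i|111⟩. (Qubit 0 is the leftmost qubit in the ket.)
-0.2768i|011⟩ + 0.2542i|100⟩ - 0.7217|101⟩ + 0.5813i|111⟩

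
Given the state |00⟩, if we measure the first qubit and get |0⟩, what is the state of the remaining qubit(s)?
|0⟩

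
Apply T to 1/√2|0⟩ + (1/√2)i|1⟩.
1/√2|0⟩ + (-1/2 + (1/2)i)|1⟩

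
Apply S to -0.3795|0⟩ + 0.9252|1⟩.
-0.3795|0⟩ + 0.9252i|1⟩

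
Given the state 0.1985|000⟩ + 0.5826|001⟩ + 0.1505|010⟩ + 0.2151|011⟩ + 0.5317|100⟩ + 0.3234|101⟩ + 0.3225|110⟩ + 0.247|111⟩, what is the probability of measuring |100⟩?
0.2827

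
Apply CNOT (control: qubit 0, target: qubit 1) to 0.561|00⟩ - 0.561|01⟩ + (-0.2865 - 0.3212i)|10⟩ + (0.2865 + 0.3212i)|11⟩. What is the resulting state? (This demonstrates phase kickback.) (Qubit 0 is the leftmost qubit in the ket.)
0.561|00⟩ - 0.561|01⟩ + (0.2865 + 0.3212i)|10⟩ + (-0.2865 - 0.3212i)|11⟩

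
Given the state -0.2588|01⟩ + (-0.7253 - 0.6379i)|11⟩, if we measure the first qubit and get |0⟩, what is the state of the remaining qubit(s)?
-|1⟩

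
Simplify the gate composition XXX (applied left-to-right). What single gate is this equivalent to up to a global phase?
X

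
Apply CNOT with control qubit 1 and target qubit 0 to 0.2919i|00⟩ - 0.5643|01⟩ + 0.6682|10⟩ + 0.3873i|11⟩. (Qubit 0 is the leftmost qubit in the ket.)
0.2919i|00⟩ + 0.3873i|01⟩ + 0.6682|10⟩ - 0.5643|11⟩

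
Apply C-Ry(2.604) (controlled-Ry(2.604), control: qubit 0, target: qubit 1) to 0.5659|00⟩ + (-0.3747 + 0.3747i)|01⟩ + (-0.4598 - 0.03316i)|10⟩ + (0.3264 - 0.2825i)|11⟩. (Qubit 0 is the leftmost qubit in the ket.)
0.5659|00⟩ + (-0.3747 + 0.3747i)|01⟩ + (-0.4368 + 0.2635i)|10⟩ + (-0.3566 - 0.107i)|11⟩

C-Ry(2.604) leaves the control-|0⟩ kets |00⟩, |01⟩ unchanged and applies Ry(2.604) to qubit 1 on the control-|1⟩ pair (|10⟩, |11⟩).
Ry(2.604) = [[cos(θ/2), −sin(θ/2)], [sin(θ/2), cos(θ/2)]]; θ = 2.604, cos(θ/2) ≈ 0.265571, sin(θ/2) ≈ 0.964091.
With a = amp(|10⟩) = (-0.4598 - 0.03316i) and b = amp(|11⟩) = (0.3264 - 0.2825i):
new amp(|10⟩) = (0.265571)·a + (-0.964091)·b = (-0.4368 + 0.2635i)
new amp(|11⟩) = (0.964091)·a + (0.265571)·b = (-0.3566 - 0.107i)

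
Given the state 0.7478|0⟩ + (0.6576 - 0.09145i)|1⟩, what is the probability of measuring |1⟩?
0.4408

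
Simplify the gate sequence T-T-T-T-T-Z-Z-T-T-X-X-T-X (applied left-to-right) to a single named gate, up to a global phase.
X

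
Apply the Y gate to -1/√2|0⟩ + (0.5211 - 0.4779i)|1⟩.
(-0.4779 - 0.5211i)|0⟩ - (1/√2)i|1⟩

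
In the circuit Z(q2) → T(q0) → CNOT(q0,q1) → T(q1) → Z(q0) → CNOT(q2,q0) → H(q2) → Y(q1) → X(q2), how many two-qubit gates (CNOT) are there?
2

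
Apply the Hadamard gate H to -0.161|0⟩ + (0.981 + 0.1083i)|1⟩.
(0.5798 + 0.07658i)|0⟩ + (-0.8075 - 0.07658i)|1⟩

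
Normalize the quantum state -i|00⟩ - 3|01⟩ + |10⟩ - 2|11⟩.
-0.2582i|00⟩ - 0.7746|01⟩ + 0.2582|10⟩ - 0.5164|11⟩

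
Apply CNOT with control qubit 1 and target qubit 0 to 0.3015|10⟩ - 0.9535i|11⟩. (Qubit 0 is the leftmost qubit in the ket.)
-0.9535i|01⟩ + 0.3015|10⟩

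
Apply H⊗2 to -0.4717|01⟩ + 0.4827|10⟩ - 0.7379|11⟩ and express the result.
-0.3635|00⟩ + 0.8462|01⟩ - 0.1083|10⟩ - 0.3745|11⟩

H⊗2 gives amp(|y⟩) = (1/2) Σ_x (−1)^(x·y) amp(|x⟩), where x·y is the number of positions in which both x and y have a 1.
|00⟩: (-0.4717 + 0.4827 - 0.7379)/2 = -0.3635
|01⟩: (0.4717 + 0.4827 + 0.7379)/2 = 0.8462
|10⟩: (-0.4717 - 0.4827 + 0.7379)/2 = -0.1083
|11⟩: (0.4717 - 0.4827 - 0.7379)/2 = -0.3745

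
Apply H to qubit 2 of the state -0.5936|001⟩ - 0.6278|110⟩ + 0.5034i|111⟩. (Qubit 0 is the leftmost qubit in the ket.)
-0.4197|000⟩ + 0.4197|001⟩ + (-0.4439 + 0.356i)|110⟩ + (-0.4439 - 0.356i)|111⟩

H on qubit 2 mixes each pair of kets that differ only in qubit 2: amplitudes (a, b) of (|…0…⟩, |…1…⟩) become ((a + b)/√2, (a − b)/√2). Kets absent from the input have amplitude 0.
(|000⟩, |001⟩): (a, b) = (0, -0.5936) → (-0.4197, 0.4197)
(|110⟩, |111⟩): (a, b) = (-0.6278, 0.5034i) → ((-0.4439 + 0.356i), (-0.4439 - 0.356i))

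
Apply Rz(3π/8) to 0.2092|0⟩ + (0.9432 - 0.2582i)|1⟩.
(0.1739 - 0.1162i)|0⟩ + (0.9277 + 0.3093i)|1⟩

Rz(3π/8) = [[e^(−iθ/2), 0], [0, e^(iθ/2)]] with e^(±iθ/2) = cos(θ/2) ± i·sin(θ/2); θ = 3π/8, cos(θ/2) ≈ 0.83147, sin(θ/2) ≈ 0.55557.
With a = amp(|0⟩) = 0.2092 and b = amp(|1⟩) = (0.9432 - 0.2582i):
new amp(|0⟩) = (0.83147 - 0.55557i)·a = (0.1739 - 0.1162i)
new amp(|1⟩) = (0.83147 + 0.55557i)·b = (0.9277 + 0.3093i)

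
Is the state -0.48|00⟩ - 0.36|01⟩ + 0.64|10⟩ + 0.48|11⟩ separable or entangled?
Separable

Writing the state as a|00⟩ + b|01⟩ + c|10⟩ + d|11⟩, it is a product state iff ad − bc = 0.
Here (a, b, c, d) = (-0.48, -0.36, 0.64, 0.48): ad − bc = (-0.48)(0.48) − (-0.36)(0.64) = 0, so the state is separable.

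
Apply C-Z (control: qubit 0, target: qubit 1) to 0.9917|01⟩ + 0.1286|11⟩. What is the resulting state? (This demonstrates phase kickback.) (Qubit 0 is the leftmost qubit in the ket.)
0.9917|01⟩ - 0.1286|11⟩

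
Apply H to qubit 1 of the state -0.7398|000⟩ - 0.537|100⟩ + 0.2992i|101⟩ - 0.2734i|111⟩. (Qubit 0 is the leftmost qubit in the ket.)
-0.5231|000⟩ - 0.5231|010⟩ - 0.3797|100⟩ + 0.01824i|101⟩ - 0.3797|110⟩ + 0.4049i|111⟩

H on qubit 1 mixes each pair of kets that differ only in qubit 1: amplitudes (a, b) of (|…0…⟩, |…1…⟩) become ((a + b)/√2, (a − b)/√2). Kets absent from the input have amplitude 0.
(|000⟩, |010⟩): (a, b) = (-0.7398, 0) → (-0.5231, -0.5231)
(|100⟩, |110⟩): (a, b) = (-0.537, 0) → (-0.3797, -0.3797)
(|101⟩, |111⟩): (a, b) = (0.2992i, -0.2734i) → (0.01824i, 0.4049i)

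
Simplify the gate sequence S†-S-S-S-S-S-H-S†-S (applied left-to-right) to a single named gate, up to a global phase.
H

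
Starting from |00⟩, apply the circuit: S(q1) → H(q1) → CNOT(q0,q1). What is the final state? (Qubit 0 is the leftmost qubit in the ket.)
1/√2|00⟩ + 1/√2|01⟩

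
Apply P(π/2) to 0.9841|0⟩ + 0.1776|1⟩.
0.9841|0⟩ + 0.1776i|1⟩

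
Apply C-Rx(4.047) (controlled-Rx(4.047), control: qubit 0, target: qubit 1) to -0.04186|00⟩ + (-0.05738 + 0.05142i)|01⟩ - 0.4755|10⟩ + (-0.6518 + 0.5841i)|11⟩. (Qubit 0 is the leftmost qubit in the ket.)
-0.04186|00⟩ + (-0.05738 + 0.05142i)|01⟩ + (0.7332 + 0.5861i)|10⟩ + (0.2851 + 0.1721i)|11⟩

C-Rx(4.047) leaves the control-|0⟩ kets |00⟩, |01⟩ unchanged and applies Rx(4.047) to qubit 1 on the control-|1⟩ pair (|10⟩, |11⟩).
Rx(4.047) = [[cos(θ/2), −i·sin(θ/2)], [−i·sin(θ/2), cos(θ/2)]]; θ = 4.047, cos(θ/2) ≈ -0.437398, sin(θ/2) ≈ 0.899268.
With a = amp(|10⟩) = -0.4755 and b = amp(|11⟩) = (-0.6518 + 0.5841i):
new amp(|10⟩) = (-0.437398)·a + (-0.899268i)·b = (0.7332 + 0.5861i)
new amp(|11⟩) = (-0.899268i)·a + (-0.437398)·b = (0.2851 + 0.1721i)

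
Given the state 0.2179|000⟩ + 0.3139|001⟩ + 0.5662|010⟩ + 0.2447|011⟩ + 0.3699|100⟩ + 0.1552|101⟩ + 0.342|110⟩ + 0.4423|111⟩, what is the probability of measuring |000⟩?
0.04748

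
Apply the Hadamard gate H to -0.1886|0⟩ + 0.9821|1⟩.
0.5611|0⟩ - 0.8278|1⟩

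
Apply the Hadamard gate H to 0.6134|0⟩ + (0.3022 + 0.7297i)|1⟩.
(0.6474 + 0.516i)|0⟩ + (0.2201 - 0.516i)|1⟩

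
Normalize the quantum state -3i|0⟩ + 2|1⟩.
-0.8321i|0⟩ + 0.5547|1⟩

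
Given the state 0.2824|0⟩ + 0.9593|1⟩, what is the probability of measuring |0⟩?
0.07975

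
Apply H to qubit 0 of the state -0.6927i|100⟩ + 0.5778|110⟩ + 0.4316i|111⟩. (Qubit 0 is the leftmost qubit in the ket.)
-0.4898i|000⟩ + 0.4086|010⟩ + 0.3052i|011⟩ + 0.4898i|100⟩ - 0.4086|110⟩ - 0.3052i|111⟩

H on qubit 0 mixes each pair of kets that differ only in qubit 0: amplitudes (a, b) of (|…0…⟩, |…1…⟩) become ((a + b)/√2, (a − b)/√2). Kets absent from the input have amplitude 0.
(|000⟩, |100⟩): (a, b) = (0, -0.6927i) → (-0.4898i, 0.4898i)
(|010⟩, |110⟩): (a, b) = (0, 0.5778) → (0.4086, -0.4086)
(|011⟩, |111⟩): (a, b) = (0, 0.4316i) → (0.3052i, -0.3052i)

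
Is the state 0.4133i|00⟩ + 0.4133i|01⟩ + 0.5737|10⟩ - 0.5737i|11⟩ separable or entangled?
Entangled

Writing the state as a|00⟩ + b|01⟩ + c|10⟩ + d|11⟩, it is a product state iff ad − bc = 0.
Here (a, b, c, d) = (0.4133i, 0.4133i, 0.5737, -0.5737i): ad − bc = (0.4133i)(-0.5737i) − (0.4133i)(0.5737) = (0.2371 - 0.2371i) ≠ 0, so the state is entangled.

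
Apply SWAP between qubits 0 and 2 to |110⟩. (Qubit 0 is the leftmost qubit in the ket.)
|011⟩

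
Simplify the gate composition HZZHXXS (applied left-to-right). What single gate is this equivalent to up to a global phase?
S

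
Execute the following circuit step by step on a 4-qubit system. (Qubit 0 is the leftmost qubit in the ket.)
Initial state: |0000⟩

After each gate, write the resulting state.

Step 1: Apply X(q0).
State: |1000⟩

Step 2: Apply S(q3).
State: |1000⟩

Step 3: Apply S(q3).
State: |1000⟩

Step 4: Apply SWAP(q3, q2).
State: |1000⟩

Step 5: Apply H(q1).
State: 1/√2|1000⟩ + 1/√2|1100⟩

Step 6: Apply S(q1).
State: 1/√2|1000⟩ + (1/√2)i|1100⟩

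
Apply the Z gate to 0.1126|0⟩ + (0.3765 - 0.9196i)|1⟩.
0.1126|0⟩ + (-0.3765 + 0.9196i)|1⟩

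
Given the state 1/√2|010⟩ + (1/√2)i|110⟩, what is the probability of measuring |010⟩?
1/2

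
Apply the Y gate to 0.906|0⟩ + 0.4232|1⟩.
-0.4232i|0⟩ + 0.906i|1⟩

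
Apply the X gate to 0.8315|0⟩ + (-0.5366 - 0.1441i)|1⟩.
(-0.5366 - 0.1441i)|0⟩ + 0.8315|1⟩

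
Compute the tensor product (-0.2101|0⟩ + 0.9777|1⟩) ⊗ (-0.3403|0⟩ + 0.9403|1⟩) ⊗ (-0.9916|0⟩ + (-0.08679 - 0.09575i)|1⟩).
-0.0709|000⟩ + (-0.006205 - 0.006846i)|001⟩ + 0.1959|010⟩ + (0.01715 + 0.01892i)|011⟩ + 0.3299|100⟩ + (0.02888 + 0.03186i)|101⟩ - 0.9116|110⟩ + (-0.07979 - 0.08803i)|111⟩

amp(|b₁b₂…⟩) = product of the factor amplitudes for bits b₁, b₂, …; only kets whose every factor amplitude is nonzero survive.
|000⟩: (-0.2101)(-0.3403)(-0.9916) = -0.0709
|001⟩: (-0.2101)(-0.3403)(-0.08679 - 0.09575i) = (-0.006205 - 0.006846i)
|010⟩: (-0.2101)(0.9403)(-0.9916) = 0.1959
|011⟩: (-0.2101)(0.9403)(-0.08679 - 0.09575i) = (0.01715 + 0.01892i)
|100⟩: (0.9777)(-0.3403)(-0.9916) = 0.3299
|101⟩: (0.9777)(-0.3403)(-0.08679 - 0.09575i) = (0.02888 + 0.03186i)
|110⟩: (0.9777)(0.9403)(-0.9916) = -0.9116
|111⟩: (0.9777)(0.9403)(-0.08679 - 0.09575i) = (-0.07979 - 0.08803i)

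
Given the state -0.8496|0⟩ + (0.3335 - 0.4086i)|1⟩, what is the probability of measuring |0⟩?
0.7218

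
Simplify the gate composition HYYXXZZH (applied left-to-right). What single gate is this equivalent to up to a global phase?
I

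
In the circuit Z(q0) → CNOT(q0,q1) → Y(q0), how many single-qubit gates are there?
2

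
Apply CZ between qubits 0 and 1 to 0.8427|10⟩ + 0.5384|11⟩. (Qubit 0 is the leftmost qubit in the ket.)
0.8427|10⟩ - 0.5384|11⟩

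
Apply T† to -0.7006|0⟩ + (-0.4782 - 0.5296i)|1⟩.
-0.7006|0⟩ + (-0.7126 - 0.03635i)|1⟩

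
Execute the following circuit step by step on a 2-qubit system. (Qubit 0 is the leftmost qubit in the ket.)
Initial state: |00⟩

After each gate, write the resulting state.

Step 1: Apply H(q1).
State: 1/√2|00⟩ + 1/√2|01⟩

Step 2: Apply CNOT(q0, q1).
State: 1/√2|00⟩ + 1/√2|01⟩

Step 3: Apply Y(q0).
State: (1/√2)i|10⟩ + (1/√2)i|11⟩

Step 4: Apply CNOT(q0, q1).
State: (1/√2)i|10⟩ + (1/√2)i|11⟩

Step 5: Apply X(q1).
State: (1/√2)i|10⟩ + (1/√2)i|11⟩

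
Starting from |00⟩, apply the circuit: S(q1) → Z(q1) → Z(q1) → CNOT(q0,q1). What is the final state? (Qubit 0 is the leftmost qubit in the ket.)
|00⟩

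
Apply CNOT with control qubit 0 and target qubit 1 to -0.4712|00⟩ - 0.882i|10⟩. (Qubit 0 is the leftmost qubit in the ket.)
-0.4712|00⟩ - 0.882i|11⟩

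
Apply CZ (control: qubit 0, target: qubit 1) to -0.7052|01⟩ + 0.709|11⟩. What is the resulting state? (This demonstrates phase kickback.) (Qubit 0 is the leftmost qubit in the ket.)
-0.7052|01⟩ - 0.709|11⟩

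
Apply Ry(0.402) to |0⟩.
0.9799|0⟩ + 0.1996|1⟩

Ry(0.402) = [[cos(θ/2), −sin(θ/2)], [sin(θ/2), cos(θ/2)]]; θ = 0.402, cos(θ/2) ≈ 0.979867, sin(θ/2) ≈ 0.199649.
With a = amp(|0⟩) = 1 and b = amp(|1⟩) = 0:
new amp(|0⟩) = (0.979867)·a + (-0.199649)·b = 0.9799
new amp(|1⟩) = (0.199649)·a + (0.979867)·b = 0.1996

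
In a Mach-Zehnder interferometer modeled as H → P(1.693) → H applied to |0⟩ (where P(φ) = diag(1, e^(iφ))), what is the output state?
(0.4391 + 0.4963i)|0⟩ + (0.5609 - 0.4963i)|1⟩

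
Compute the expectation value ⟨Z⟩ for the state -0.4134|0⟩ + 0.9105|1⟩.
-0.6581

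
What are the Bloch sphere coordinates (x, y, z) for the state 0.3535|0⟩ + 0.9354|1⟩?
(0.6613, 0, -0.75)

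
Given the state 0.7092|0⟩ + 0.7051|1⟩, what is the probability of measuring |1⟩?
0.4972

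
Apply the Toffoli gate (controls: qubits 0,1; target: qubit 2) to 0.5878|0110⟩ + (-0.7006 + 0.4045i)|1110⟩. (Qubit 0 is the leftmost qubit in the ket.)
0.5878|0110⟩ + (-0.7006 + 0.4045i)|1100⟩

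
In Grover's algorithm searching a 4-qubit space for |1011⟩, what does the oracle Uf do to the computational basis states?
Uf|x⟩ = -|x⟩ if x = 1011, else |x⟩ (phase flip on target)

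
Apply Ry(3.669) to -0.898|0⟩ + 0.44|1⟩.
-0.1907|0⟩ - 0.9816|1⟩

Ry(3.669) = [[cos(θ/2), −sin(θ/2)], [sin(θ/2), cos(θ/2)]]; θ = 3.669, cos(θ/2) ≈ -0.260658, sin(θ/2) ≈ 0.965431.
With a = amp(|0⟩) = -0.898 and b = amp(|1⟩) = 0.44:
new amp(|0⟩) = (-0.260658)·a + (-0.965431)·b = -0.1907
new amp(|1⟩) = (0.965431)·a + (-0.260658)·b = -0.9816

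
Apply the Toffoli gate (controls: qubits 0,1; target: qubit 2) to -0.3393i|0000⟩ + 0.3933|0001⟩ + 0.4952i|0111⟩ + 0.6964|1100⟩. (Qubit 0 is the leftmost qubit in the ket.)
-0.3393i|0000⟩ + 0.3933|0001⟩ + 0.4952i|0111⟩ + 0.6964|1110⟩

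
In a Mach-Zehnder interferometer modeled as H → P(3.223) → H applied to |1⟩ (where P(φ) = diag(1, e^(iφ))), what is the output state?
(0.9983 + 0.04066i)|0⟩ + (0.001656 - 0.04066i)|1⟩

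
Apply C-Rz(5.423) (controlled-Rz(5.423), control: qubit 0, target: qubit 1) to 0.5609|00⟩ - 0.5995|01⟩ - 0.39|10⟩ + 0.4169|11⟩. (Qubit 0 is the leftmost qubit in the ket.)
0.5609|00⟩ - 0.5995|01⟩ + (0.3545 + 0.1626i)|10⟩ + (-0.3789 + 0.1738i)|11⟩

C-Rz(5.423) leaves the control-|0⟩ kets |00⟩, |01⟩ unchanged and applies Rz(5.423) to qubit 1 on the control-|1⟩ pair (|10⟩, |11⟩).
Rz(5.423) = [[e^(−iθ/2), 0], [0, e^(iθ/2)]] with e^(±iθ/2) = cos(θ/2) ± i·sin(θ/2); θ = 5.423, cos(θ/2) ≈ -0.908927, sin(θ/2) ≈ 0.416955.
With a = amp(|10⟩) = -0.39 and b = amp(|11⟩) = 0.4169:
new amp(|10⟩) = (-0.908927 - 0.416955i)·a = (0.3545 + 0.1626i)
new amp(|11⟩) = (-0.908927 + 0.416955i)·b = (-0.3789 + 0.1738i)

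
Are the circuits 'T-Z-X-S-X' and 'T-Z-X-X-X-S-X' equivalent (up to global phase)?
Yes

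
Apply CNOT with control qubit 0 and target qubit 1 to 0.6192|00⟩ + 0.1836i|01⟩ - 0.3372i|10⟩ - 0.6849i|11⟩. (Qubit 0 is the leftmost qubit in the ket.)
0.6192|00⟩ + 0.1836i|01⟩ - 0.6849i|10⟩ - 0.3372i|11⟩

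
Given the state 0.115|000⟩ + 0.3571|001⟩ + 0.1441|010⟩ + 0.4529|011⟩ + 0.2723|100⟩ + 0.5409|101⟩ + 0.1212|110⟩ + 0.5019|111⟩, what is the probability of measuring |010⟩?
0.02076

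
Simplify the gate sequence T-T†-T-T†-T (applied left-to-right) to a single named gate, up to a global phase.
T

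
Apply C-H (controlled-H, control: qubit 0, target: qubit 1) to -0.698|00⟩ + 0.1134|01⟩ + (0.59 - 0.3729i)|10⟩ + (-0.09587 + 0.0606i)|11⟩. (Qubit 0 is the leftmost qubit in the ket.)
-0.698|00⟩ + 0.1134|01⟩ + (0.3494 - 0.2208i)|10⟩ + (0.485 - 0.3065i)|11⟩

C-H leaves the control-|0⟩ kets |00⟩, |01⟩ unchanged and applies H to qubit 1 on the control-|1⟩ pair (|10⟩, |11⟩).
H = [[1/√2, 1/√2], [1/√2, -1/√2]].
With a = amp(|10⟩) = (0.59 - 0.3729i) and b = amp(|11⟩) = (-0.09587 + 0.0606i):
new amp(|10⟩) = (1/√2)·a + (1/√2)·b = (0.3494 - 0.2208i)
new amp(|11⟩) = (1/√2)·a + (-1/√2)·b = (0.485 - 0.3065i)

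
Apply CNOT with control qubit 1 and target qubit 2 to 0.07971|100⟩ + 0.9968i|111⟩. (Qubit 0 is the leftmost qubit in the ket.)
0.07971|100⟩ + 0.9968i|110⟩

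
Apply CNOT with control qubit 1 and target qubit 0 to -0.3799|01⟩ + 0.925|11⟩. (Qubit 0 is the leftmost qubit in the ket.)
0.925|01⟩ - 0.3799|11⟩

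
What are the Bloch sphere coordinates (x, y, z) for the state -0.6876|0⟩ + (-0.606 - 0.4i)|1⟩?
(0.8334, 0.5501, -0.05444)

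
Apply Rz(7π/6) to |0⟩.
(-0.2588 - 0.9659i)|0⟩

Rz(7π/6) = [[e^(−iθ/2), 0], [0, e^(iθ/2)]] with e^(±iθ/2) = cos(θ/2) ± i·sin(θ/2); θ = 7π/6, cos(θ/2) ≈ -0.258819, sin(θ/2) ≈ 0.965926.
With a = amp(|0⟩) = 1 and b = amp(|1⟩) = 0:
new amp(|0⟩) = (-0.258819 - 0.965926i)·a = (-0.2588 - 0.9659i)
new amp(|1⟩) = (-0.258819 + 0.965926i)·b = 0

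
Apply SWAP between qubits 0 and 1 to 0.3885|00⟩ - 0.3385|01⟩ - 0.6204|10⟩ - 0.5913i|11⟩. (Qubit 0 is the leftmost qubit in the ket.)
0.3885|00⟩ - 0.6204|01⟩ - 0.3385|10⟩ - 0.5913i|11⟩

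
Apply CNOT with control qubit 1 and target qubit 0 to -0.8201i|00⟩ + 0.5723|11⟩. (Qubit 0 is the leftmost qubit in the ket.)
-0.8201i|00⟩ + 0.5723|01⟩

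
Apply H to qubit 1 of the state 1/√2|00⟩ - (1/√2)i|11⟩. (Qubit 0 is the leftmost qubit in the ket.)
1/2|00⟩ + 1/2|01⟩ - (1/2)i|10⟩ + (1/2)i|11⟩

H on qubit 1 mixes each pair of kets that differ only in qubit 1: amplitudes (a, b) of (|…0…⟩, |…1…⟩) become ((a + b)/√2, (a − b)/√2). Kets absent from the input have amplitude 0.
(|00⟩, |01⟩): (a, b) = (1/√2, 0) → (1/2, 1/2)
(|10⟩, |11⟩): (a, b) = (0, -(1/√2)i) → (-(1/2)i, (1/2)i)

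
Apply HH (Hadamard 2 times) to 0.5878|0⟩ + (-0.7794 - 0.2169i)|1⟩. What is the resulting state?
0.5878|0⟩ + (-0.7794 - 0.2169i)|1⟩

H² = I, so an even number of Hadamards cancels: H^2 = I and the state is unchanged.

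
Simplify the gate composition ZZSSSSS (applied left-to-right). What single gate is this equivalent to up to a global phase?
S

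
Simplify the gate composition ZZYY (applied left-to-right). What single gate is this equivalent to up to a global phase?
I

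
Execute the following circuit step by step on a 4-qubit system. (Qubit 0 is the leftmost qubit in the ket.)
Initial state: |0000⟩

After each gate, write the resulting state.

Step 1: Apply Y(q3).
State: i|0001⟩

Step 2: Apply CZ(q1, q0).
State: i|0001⟩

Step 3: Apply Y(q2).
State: -|0011⟩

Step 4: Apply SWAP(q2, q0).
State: -|1001⟩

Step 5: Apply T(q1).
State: -|1001⟩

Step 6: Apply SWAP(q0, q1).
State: -|0101⟩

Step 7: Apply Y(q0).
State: -i|1101⟩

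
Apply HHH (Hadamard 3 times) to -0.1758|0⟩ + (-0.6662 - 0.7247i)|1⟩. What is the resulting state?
(-0.5954 - 0.5124i)|0⟩ + (0.3468 + 0.5124i)|1⟩

H² = I, so H^3 = H: a single Hadamard. With (a, b) = (-0.1758, (-0.6662 - 0.7247i)), H gives ((a + b)/√2, (a − b)/√2) = ((-0.5954 - 0.5124i), (0.3468 + 0.5124i)).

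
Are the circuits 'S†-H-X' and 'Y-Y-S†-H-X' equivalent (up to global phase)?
Yes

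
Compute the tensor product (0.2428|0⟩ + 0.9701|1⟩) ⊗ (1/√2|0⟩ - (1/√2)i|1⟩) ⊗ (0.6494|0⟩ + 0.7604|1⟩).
0.1115|000⟩ + 0.1305|001⟩ - 0.1115i|010⟩ - 0.1305i|011⟩ + 0.4455|100⟩ + 0.5216|101⟩ - 0.4455i|110⟩ - 0.5216i|111⟩

amp(|b₁b₂…⟩) = product of the factor amplitudes for bits b₁, b₂, …; only kets whose every factor amplitude is nonzero survive.
|000⟩: (0.2428)(1/√2)(0.6494) = 0.1115
|001⟩: (0.2428)(1/√2)(0.7604) = 0.1305
|010⟩: (0.2428)(-(1/√2)i)(0.6494) = -0.1115i
|011⟩: (0.2428)(-(1/√2)i)(0.7604) = -0.1305i
|100⟩: (0.9701)(1/√2)(0.6494) = 0.4455
|101⟩: (0.9701)(1/√2)(0.7604) = 0.5216
|110⟩: (0.9701)(-(1/√2)i)(0.6494) = -0.4455i
|111⟩: (0.9701)(-(1/√2)i)(0.7604) = -0.5216i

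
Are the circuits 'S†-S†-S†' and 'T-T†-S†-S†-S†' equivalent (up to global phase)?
Yes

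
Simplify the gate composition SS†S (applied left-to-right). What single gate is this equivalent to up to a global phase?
S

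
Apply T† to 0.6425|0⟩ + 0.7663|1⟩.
0.6425|0⟩ + (0.5419 - 0.5419i)|1⟩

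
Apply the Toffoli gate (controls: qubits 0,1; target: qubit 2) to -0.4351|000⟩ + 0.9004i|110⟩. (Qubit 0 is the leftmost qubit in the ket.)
-0.4351|000⟩ + 0.9004i|111⟩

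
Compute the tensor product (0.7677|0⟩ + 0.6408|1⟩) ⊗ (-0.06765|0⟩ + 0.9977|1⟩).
-0.05193|00⟩ + 0.7659|01⟩ - 0.04335|10⟩ + 0.6393|11⟩

amp(|b₁b₂…⟩) = product of the factor amplitudes for bits b₁, b₂, …; only kets whose every factor amplitude is nonzero survive.
|00⟩: (0.7677)(-0.06765) = -0.05193
|01⟩: (0.7677)(0.9977) = 0.7659
|10⟩: (0.6408)(-0.06765) = -0.04335
|11⟩: (0.6408)(0.9977) = 0.6393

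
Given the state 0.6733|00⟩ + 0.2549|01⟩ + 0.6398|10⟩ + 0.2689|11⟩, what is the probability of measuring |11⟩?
0.07231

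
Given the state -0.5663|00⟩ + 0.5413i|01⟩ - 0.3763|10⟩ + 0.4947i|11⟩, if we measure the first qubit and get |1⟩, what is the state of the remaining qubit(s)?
-0.6054|0⟩ + 0.7959i|1⟩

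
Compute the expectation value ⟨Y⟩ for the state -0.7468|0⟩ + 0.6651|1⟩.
0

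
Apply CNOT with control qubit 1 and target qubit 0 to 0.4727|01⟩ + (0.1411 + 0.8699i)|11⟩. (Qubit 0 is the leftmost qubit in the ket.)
(0.1411 + 0.8699i)|01⟩ + 0.4727|11⟩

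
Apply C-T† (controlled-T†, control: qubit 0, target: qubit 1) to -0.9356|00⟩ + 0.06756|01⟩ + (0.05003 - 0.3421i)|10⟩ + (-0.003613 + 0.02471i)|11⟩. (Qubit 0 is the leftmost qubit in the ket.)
-0.9356|00⟩ + 0.06756|01⟩ + (0.05003 - 0.3421i)|10⟩ + (0.01492 + 0.02003i)|11⟩

C-T† leaves the control-|0⟩ kets |00⟩, |01⟩ unchanged and applies T† to qubit 1 on the control-|1⟩ pair (|10⟩, |11⟩).
T† = [[1, 0], [0, (1/√2 - (1/√2)i)]].
With a = amp(|10⟩) = (0.05003 - 0.3421i) and b = amp(|11⟩) = (-0.003613 + 0.02471i):
new amp(|10⟩) = (1)·a = (0.05003 - 0.3421i)
new amp(|11⟩) = (1/√2 - (1/√2)i)·b = (0.01492 + 0.02003i)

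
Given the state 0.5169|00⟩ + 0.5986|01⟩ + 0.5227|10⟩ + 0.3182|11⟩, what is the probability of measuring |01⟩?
0.3583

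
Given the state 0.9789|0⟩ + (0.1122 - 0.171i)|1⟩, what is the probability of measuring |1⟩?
0.04183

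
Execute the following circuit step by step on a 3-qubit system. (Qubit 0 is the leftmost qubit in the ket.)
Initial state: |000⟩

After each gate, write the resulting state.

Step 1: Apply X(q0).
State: |100⟩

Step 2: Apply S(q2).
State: |100⟩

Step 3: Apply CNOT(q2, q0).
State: |100⟩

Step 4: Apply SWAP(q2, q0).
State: |001⟩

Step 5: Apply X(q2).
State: |000⟩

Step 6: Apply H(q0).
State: 1/√2|000⟩ + 1/√2|100⟩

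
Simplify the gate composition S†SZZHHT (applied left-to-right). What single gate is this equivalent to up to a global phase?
T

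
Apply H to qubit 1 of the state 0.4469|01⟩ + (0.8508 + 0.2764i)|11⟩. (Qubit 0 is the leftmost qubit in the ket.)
0.316|00⟩ - 0.316|01⟩ + (0.6016 + 0.1954i)|10⟩ + (-0.6016 - 0.1954i)|11⟩

H on qubit 1 mixes each pair of kets that differ only in qubit 1: amplitudes (a, b) of (|…0…⟩, |…1…⟩) become ((a + b)/√2, (a − b)/√2). Kets absent from the input have amplitude 0.
(|00⟩, |01⟩): (a, b) = (0, 0.4469) → (0.316, -0.316)
(|10⟩, |11⟩): (a, b) = (0, (0.8508 + 0.2764i)) → ((0.6016 + 0.1954i), (-0.6016 - 0.1954i))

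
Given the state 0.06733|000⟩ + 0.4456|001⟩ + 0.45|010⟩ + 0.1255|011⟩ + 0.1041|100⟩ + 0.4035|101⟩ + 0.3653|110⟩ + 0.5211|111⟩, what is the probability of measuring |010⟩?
0.2025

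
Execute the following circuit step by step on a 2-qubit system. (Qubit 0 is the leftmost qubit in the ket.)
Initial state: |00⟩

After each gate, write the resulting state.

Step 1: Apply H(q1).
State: 1/√2|00⟩ + 1/√2|01⟩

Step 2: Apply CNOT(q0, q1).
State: 1/√2|00⟩ + 1/√2|01⟩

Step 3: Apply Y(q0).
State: (1/√2)i|10⟩ + (1/√2)i|11⟩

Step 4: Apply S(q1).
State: (1/√2)i|10⟩ - 1/√2|11⟩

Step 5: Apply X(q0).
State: (1/√2)i|00⟩ - 1/√2|01⟩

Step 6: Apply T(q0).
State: (1/√2)i|00⟩ - 1/√2|01⟩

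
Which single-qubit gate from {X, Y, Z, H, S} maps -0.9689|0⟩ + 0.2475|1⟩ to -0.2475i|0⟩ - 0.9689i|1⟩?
Y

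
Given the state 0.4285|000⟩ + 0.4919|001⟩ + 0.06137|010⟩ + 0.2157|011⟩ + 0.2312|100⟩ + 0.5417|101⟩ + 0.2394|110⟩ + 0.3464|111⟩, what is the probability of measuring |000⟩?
0.1836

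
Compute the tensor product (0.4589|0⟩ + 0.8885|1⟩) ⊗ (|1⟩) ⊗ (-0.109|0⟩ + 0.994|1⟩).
-0.05002|010⟩ + 0.4561|011⟩ - 0.09685|110⟩ + 0.8832|111⟩

amp(|b₁b₂…⟩) = product of the factor amplitudes for bits b₁, b₂, …; only kets whose every factor amplitude is nonzero survive.
|010⟩: (0.4589)(1)(-0.109) = -0.05002
|011⟩: (0.4589)(1)(0.994) = 0.4561
|110⟩: (0.8885)(1)(-0.109) = -0.09685
|111⟩: (0.8885)(1)(0.994) = 0.8832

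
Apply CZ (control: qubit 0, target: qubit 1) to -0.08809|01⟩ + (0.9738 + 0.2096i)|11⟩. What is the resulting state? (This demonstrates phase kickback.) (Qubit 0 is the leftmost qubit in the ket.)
-0.08809|01⟩ + (-0.9738 - 0.2096i)|11⟩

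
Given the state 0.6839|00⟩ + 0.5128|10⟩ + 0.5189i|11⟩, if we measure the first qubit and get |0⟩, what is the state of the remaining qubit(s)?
|0⟩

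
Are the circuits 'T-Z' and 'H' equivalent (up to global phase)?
No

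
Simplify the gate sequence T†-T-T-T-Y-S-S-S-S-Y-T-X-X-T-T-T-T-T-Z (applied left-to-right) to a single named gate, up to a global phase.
Z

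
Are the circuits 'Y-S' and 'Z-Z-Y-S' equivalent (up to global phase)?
Yes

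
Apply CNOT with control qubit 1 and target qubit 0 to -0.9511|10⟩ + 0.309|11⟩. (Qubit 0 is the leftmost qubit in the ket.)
0.309|01⟩ - 0.9511|10⟩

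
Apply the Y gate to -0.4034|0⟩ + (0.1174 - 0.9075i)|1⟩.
(-0.9075 - 0.1174i)|0⟩ - 0.4034i|1⟩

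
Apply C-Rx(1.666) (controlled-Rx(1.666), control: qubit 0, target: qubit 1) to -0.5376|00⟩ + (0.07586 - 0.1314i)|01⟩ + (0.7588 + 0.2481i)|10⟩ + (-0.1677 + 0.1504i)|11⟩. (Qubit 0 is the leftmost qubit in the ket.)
-0.5376|00⟩ + (0.07586 - 0.1314i)|01⟩ + (0.6217 + 0.291i)|10⟩ + (0.07078 - 0.4603i)|11⟩

C-Rx(1.666) leaves the control-|0⟩ kets |00⟩, |01⟩ unchanged and applies Rx(1.666) to qubit 1 on the control-|1⟩ pair (|10⟩, |11⟩).
Rx(1.666) = [[cos(θ/2), −i·sin(θ/2)], [−i·sin(θ/2), cos(θ/2)]]; θ = 1.666, cos(θ/2) ≈ 0.672659, sin(θ/2) ≈ 0.739953.
With a = amp(|10⟩) = (0.7588 + 0.2481i) and b = amp(|11⟩) = (-0.1677 + 0.1504i):
new amp(|10⟩) = (0.672659)·a + (-0.739953i)·b = (0.6217 + 0.291i)
new amp(|11⟩) = (-0.739953i)·a + (0.672659)·b = (0.07078 - 0.4603i)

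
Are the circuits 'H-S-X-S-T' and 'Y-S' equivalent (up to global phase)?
No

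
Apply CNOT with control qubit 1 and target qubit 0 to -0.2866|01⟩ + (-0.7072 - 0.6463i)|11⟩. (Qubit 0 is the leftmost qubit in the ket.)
(-0.7072 - 0.6463i)|01⟩ - 0.2866|11⟩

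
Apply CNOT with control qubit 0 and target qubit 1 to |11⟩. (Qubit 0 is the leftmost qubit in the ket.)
|10⟩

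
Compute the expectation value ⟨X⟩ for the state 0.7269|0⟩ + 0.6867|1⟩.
0.9983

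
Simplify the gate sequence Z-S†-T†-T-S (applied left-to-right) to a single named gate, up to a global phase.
Z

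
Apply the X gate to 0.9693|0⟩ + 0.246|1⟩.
0.246|0⟩ + 0.9693|1⟩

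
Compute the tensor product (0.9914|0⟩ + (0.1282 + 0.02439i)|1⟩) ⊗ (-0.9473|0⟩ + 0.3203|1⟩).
-0.9392|00⟩ + 0.3175|01⟩ + (-0.1214 - 0.0231i)|10⟩ + (0.04106 + 0.007812i)|11⟩

amp(|b₁b₂…⟩) = product of the factor amplitudes for bits b₁, b₂, …; only kets whose every factor amplitude is nonzero survive.
|00⟩: (0.9914)(-0.9473) = -0.9392
|01⟩: (0.9914)(0.3203) = 0.3175
|10⟩: (0.1282 + 0.02439i)(-0.9473) = (-0.1214 - 0.0231i)
|11⟩: (0.1282 + 0.02439i)(0.3203) = (0.04106 + 0.007812i)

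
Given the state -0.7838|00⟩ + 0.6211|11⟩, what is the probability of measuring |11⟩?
0.3858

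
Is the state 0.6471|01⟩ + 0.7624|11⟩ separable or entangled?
Separable

Writing the state as a|00⟩ + b|01⟩ + c|10⟩ + d|11⟩, it is a product state iff ad − bc = 0.
Here (a, b, c, d) = (0, 0.6471, 0, 0.7624): ad − bc = (0)(0.7624) − (0.6471)(0) = 0, so the state is separable.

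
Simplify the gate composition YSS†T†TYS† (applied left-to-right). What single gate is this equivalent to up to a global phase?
S†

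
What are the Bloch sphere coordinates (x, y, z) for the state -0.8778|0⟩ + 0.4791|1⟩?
(-0.8411, 0, 0.541)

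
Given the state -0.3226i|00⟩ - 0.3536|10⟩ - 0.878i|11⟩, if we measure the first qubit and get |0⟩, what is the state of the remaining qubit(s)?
-i|0⟩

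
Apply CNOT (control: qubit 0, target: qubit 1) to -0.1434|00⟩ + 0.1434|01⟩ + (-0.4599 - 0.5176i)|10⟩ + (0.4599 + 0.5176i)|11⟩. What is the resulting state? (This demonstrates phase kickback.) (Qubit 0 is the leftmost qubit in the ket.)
-0.1434|00⟩ + 0.1434|01⟩ + (0.4599 + 0.5176i)|10⟩ + (-0.4599 - 0.5176i)|11⟩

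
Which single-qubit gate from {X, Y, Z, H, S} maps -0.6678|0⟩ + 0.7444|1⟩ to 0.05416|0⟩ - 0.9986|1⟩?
H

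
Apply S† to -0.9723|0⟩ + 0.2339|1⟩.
-0.9723|0⟩ - 0.2339i|1⟩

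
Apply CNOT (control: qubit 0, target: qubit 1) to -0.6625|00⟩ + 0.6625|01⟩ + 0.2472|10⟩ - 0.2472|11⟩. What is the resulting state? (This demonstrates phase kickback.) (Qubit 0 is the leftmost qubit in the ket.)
-0.6625|00⟩ + 0.6625|01⟩ - 0.2472|10⟩ + 0.2472|11⟩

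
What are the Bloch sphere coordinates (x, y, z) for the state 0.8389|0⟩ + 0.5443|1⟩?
(0.9132, 0, 0.4075)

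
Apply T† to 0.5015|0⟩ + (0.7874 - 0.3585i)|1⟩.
0.5015|0⟩ + (0.3033 - 0.8103i)|1⟩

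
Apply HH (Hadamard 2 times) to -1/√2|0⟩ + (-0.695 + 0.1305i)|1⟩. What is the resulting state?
-1/√2|0⟩ + (-0.695 + 0.1305i)|1⟩

H² = I, so an even number of Hadamards cancels: H^2 = I and the state is unchanged.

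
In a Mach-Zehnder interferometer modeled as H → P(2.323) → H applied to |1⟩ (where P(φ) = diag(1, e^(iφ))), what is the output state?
(0.8416 - 0.3651i)|0⟩ + (0.1584 + 0.3651i)|1⟩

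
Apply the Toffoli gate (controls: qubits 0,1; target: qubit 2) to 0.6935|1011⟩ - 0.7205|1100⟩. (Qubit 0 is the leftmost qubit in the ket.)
0.6935|1011⟩ - 0.7205|1110⟩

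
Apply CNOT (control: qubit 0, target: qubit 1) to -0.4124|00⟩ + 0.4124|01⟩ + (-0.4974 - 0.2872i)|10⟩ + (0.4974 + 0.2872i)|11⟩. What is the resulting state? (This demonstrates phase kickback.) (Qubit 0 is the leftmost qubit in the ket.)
-0.4124|00⟩ + 0.4124|01⟩ + (0.4974 + 0.2872i)|10⟩ + (-0.4974 - 0.2872i)|11⟩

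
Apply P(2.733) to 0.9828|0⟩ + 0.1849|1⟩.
0.9828|0⟩ + (-0.1697 + 0.07346i)|1⟩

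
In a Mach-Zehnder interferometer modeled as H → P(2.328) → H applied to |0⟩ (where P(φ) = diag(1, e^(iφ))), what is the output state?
(0.1566 + 0.3634i)|0⟩ + (0.8434 - 0.3634i)|1⟩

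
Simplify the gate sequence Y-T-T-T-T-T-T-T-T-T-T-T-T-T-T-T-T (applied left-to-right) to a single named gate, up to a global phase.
Y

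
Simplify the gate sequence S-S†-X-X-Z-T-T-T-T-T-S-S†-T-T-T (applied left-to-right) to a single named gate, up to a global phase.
Z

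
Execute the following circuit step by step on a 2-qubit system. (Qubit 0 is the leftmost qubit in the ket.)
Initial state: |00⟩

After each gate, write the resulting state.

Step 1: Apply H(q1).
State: 1/√2|00⟩ + 1/√2|01⟩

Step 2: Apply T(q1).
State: 1/√2|00⟩ + (1/2 + (1/2)i)|01⟩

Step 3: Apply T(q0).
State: 1/√2|00⟩ + (1/2 + (1/2)i)|01⟩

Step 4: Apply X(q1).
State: (1/2 + (1/2)i)|00⟩ + 1/√2|01⟩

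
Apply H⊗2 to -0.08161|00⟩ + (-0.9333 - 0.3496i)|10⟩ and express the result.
(-0.5075 - 0.1748i)|00⟩ + (-0.5075 - 0.1748i)|01⟩ + (0.4258 + 0.1748i)|10⟩ + (0.4258 + 0.1748i)|11⟩

H⊗2 gives amp(|y⟩) = (1/2) Σ_x (−1)^(x·y) amp(|x⟩), where x·y is the number of positions in which both x and y have a 1.
|00⟩: (-0.08161 + (-0.9333 - 0.3496i))/2 = (-0.5075 - 0.1748i)
|01⟩: (-0.08161 + (-0.9333 - 0.3496i))/2 = (-0.5075 - 0.1748i)
|10⟩: (-0.08161 - (-0.9333 - 0.3496i))/2 = (0.4258 + 0.1748i)
|11⟩: (-0.08161 - (-0.9333 - 0.3496i))/2 = (0.4258 + 0.1748i)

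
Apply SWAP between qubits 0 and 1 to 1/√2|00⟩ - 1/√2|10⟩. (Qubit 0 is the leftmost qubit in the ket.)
1/√2|00⟩ - 1/√2|01⟩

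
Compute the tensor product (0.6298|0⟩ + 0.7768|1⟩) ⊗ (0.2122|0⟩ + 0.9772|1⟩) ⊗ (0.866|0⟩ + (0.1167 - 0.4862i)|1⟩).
0.1157|000⟩ + (0.0156 - 0.06498i)|001⟩ + 0.533|010⟩ + (0.07182 - 0.2992i)|011⟩ + 0.1427|100⟩ + (0.01924 - 0.08014i)|101⟩ + 0.6574|110⟩ + (0.08859 - 0.3691i)|111⟩

amp(|b₁b₂…⟩) = product of the factor amplitudes for bits b₁, b₂, …; only kets whose every factor amplitude is nonzero survive.
|000⟩: (0.6298)(0.2122)(0.866) = 0.1157
|001⟩: (0.6298)(0.2122)(0.1167 - 0.4862i) = (0.0156 - 0.06498i)
|010⟩: (0.6298)(0.9772)(0.866) = 0.533
|011⟩: (0.6298)(0.9772)(0.1167 - 0.4862i) = (0.07182 - 0.2992i)
|100⟩: (0.7768)(0.2122)(0.866) = 0.1427
|101⟩: (0.7768)(0.2122)(0.1167 - 0.4862i) = (0.01924 - 0.08014i)
|110⟩: (0.7768)(0.9772)(0.866) = 0.6574
|111⟩: (0.7768)(0.9772)(0.1167 - 0.4862i) = (0.08859 - 0.3691i)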